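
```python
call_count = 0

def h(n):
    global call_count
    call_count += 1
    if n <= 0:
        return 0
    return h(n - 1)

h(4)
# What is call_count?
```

Linear recursion stepping by 1: 5 calls from n=4 down to ≤0.

Answer: 5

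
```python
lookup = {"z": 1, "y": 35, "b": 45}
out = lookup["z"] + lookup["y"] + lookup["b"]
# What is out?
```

Trace:
`lookup = {"z": 1, "y": 35, "b": 45}` → lookup = {'z': 1, 'y': 35, 'b': 45}
`out = lookup["z"] + lookup["y"] + lookup["b"]` → out = 81
So out = 81

Answer: 81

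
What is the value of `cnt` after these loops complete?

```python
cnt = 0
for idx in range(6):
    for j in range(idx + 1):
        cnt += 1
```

Triangle: 1 + 2 + ... + 6
`cnt` takes the values: 0 → 1 → 2 → 3 → 4 → 5 → 6 → 7 → 8 → 9 → 10 → 11 → 12 → 13 → 14 → 15 → 16 → 17 → 18 → 19 → 20 → 21

Answer: 21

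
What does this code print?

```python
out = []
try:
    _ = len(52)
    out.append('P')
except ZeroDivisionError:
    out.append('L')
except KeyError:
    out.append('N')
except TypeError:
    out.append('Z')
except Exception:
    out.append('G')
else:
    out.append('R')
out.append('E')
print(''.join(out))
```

Execution trace: 'Z' (except TypeError) → 'E' (after the try/except). Output: ZE

Answer: ZE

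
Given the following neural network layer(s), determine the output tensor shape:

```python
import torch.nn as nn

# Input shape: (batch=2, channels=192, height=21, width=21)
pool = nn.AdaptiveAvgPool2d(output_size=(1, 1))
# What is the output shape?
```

Input: (2, 192, 21, 21) -> Output: (2, 192, 1, 1)

Answer: (2, 192, 1, 1)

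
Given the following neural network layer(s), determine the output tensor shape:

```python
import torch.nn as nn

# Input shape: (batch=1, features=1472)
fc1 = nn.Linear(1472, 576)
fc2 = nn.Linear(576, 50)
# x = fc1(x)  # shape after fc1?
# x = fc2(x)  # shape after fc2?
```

Input: (1, 1472) -> after fc1: (1, 576) -> Output: (1, 50)

Answer: (1, 50)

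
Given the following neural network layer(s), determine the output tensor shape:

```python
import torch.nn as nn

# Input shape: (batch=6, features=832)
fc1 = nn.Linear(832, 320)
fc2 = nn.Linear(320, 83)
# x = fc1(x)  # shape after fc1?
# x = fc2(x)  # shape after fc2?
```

Input: (6, 832) -> after fc1: (6, 320) -> Output: (6, 83)

Answer: (6, 83)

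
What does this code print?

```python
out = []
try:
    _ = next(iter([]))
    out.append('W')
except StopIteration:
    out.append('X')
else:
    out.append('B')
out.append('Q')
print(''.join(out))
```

Execution trace: 'X' (except StopIteration) → 'Q' (after the try/except). Output: XQ

Answer: XQ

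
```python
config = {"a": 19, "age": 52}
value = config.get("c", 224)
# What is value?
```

Trace:
`config = {"a": 19, "age": 52}` → config = {'a': 19, 'age': 52}
`value = config.get("c", 224)` → value = 224
So value = 224

Answer: 224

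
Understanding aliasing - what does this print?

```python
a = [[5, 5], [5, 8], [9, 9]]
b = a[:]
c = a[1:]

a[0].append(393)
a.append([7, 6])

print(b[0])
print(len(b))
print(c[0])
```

Key concept: slice with nested mutation.
Step by step:
`a = [[5, 5], [5, 8], [9, 9]]` → a = [[5, 5], [5, 8], [9, 9]]
`b = a[:]` → b = [[5, 5], [5, 8], [9, 9]]
`c = a[1:]` → c = [[5, 8], [9, 9]]
`a[0].append(393)` → a = [[5, 5, 393], [5, 8], [9, 9]]; b = [[5, 5, 393], [5, 8], [9, 9]]
`a.append([7, 6])` → a = [[5, 5, 393], [5, 8], [9, 9], [7, 6]]
`print(b[0])` → prints [5, 5, 393]
`print(len(b))` → prints 3
`print(c[0])` → prints [5, 8]

Answer:
[5, 5, 393]
3
[5, 8]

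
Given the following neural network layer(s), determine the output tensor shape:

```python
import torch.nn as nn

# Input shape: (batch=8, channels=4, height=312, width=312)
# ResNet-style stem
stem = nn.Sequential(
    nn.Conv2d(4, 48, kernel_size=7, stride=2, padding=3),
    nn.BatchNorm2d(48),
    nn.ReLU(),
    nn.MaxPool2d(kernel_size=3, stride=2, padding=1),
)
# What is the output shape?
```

Input: (8, 4, 312, 312) -> after Conv2d 7x7 stride=2: (8, 48, 156, 156) -> Output: (8, 48, 78, 78)

Answer: (8, 48, 78, 78)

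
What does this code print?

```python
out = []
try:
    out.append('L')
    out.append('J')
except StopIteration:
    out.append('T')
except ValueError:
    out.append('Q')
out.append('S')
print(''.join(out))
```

Execution trace: 'L' (try body) → 'J' (try body, no exception) → 'S' (after the try/except). Output: LJS

Answer: LJS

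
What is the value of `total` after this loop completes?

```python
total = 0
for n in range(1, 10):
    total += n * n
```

Sum of squares 1² to 9² = 285
`total` takes the values: 0 → 1 → 5 → 14 → 30 → 55 → 91 → 140 → 204 → 285

Answer: 285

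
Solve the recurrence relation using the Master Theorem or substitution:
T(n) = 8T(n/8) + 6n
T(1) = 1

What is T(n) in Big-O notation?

By Master Theorem: a=8, b=8, f(n)=6n. Since log_8(8) = 1 and f(n) = Θ(n^1), Case 2 applies. T(n) = O(n log n).

Answer: O(n log n)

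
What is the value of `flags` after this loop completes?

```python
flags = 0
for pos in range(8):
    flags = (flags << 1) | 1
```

Build 8 consecutive 1-bits: 0b11111111
`flags` takes the values: 0 → 1 → 3 → 7 → 15 → 31 → 63 → 127 → 255

Answer: 255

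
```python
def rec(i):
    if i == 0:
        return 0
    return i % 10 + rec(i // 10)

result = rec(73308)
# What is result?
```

Sum of digits of 73308: 8 + 0 + 3 + 3 + 7 = 21

Answer: 21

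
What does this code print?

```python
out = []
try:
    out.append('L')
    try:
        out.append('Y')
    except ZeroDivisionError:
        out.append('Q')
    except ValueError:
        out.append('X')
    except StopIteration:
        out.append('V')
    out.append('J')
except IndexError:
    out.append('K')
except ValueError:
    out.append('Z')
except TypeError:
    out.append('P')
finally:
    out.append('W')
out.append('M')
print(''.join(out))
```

Execution trace: 'L' (try body) → 'Y' (inner try body, no exception) → 'J' (try body, no exception) → 'W' (finally) → 'M' (after the try/except). Output: LYJWM

Answer: LYJWM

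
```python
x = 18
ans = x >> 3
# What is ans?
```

Trace:
`x = 18` → x = 18
`ans = x >> 3` → ans = 2
So ans = 2

Answer: 2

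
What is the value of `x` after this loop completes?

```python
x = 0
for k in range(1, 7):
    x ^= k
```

XOR of 1 to 6
`x` takes the values: 0 → 1 → 3 → 0 → 4 → 1 → 7

Answer: 7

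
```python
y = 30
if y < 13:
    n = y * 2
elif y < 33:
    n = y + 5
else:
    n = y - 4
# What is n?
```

Trace:
`y = 30` → y = 30
`if y < 13: ...` → y < 13 is False, y < 33 is True → n = 35
So n = 35

Answer: 35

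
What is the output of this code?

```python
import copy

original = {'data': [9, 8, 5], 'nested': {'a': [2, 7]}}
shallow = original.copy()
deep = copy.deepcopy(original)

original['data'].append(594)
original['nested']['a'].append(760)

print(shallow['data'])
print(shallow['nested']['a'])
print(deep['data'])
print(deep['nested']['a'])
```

Key concept: comparing shallow vs deep copy.
Step by step:
`original = {'data': [9, 8, 5], 'nested': {'a': [2, 7]}}` → original = {'data': [9, 8, 5], 'nested': {'a': [2, 7]}}
`shallow = original.copy()` → shallow = {'data': [9, 8, 5], 'nested': {'a': [2, 7]}}
`deep = copy.deepcopy(original)` → deep = {'data': [9, 8, 5], 'nested': {'a': [2, 7]}}
`original['data'].append(594)` → original = {'data': [9, 8, 5, 594], 'nested': {'a': [2, 7]}}; shallow = {'data': [9, 8, 5, 594], 'nested': {'a': [2, 7]}}
`original['nested']['a'].append(760)` → original = {'data': [9, 8, 5, 594], 'nested': {'a': [2, 7, 760]}}; shallow = {'data': [9, 8, 5, 594], 'nested': {'a': [2, 7, 760]}}
`print(shallow['data'])` → prints [9, 8, 5, 594]
`print(shallow['nested']['a'])` → prints [2, 7, 760]
`print(deep['data'])` → prints [9, 8, 5]
`print(deep['nested']['a'])` → prints [2, 7]

Answer:
[9, 8, 5, 594]
[2, 7, 760]
[9, 8, 5]
[2, 7]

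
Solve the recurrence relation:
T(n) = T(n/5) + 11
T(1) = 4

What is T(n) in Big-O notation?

Each step divides n by 5 and adds 11. After log_5(n) steps we reach T(1)=4. So T(n) = 11·log_5(n) + 4 = O(log n).

Answer: O(log n)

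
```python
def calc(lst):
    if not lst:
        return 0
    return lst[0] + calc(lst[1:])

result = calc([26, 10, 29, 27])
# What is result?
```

26 + 10 + 29 + 27 + 0 = 92

Answer: 92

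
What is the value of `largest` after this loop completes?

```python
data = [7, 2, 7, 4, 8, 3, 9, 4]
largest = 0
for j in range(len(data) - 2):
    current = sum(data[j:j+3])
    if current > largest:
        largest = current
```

Max sum of 3-element window in [7, 2, 7, 4, 8, 3, 9, 4]
`largest` takes the values: 0 → 16 → 19 → 20

Answer: 20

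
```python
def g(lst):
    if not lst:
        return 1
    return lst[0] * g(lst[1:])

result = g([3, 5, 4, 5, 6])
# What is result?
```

Product over [3, 5, 4, 5, 6] = 3 * 5 * 4 * 5 * 6 = 1800

Answer: 1800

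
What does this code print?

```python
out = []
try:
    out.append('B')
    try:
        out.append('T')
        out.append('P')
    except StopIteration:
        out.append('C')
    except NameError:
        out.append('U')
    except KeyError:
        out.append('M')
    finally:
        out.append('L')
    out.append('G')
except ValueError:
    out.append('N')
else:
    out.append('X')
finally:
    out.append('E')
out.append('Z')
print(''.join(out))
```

Execution trace: 'B' (try body) → 'T' (inner try body) → 'P' (inner try body, no exception) → 'L' (inner finally) → 'G' (try body, no exception) → 'X' (else) → 'E' (finally) → 'Z' (after the try/except). Output: BTPLGXEZ

Answer: BTPLGXEZ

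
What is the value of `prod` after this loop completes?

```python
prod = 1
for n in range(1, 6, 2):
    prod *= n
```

Product of 1, 3, 5, ... up to 5
`prod` takes the values: 1 → 3 → 15

Answer: 15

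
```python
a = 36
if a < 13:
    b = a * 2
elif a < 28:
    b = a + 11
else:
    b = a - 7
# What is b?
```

Trace:
`a = 36` → a = 36
`if a < 13: ...` → a < 13 is False, a < 28 is False, take else branch → b = 29
So b = 29

Answer: 29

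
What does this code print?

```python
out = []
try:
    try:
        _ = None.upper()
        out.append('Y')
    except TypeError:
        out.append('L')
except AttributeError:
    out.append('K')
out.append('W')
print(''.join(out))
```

Execution trace: 'K' (outer except AttributeError) → 'W' (after the try/except). Output: KW

Answer: KW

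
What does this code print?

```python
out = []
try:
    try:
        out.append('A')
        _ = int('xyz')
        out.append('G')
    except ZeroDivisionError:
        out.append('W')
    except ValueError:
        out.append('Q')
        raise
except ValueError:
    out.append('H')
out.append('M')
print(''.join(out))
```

Execution trace: 'A' (inner try body) → 'Q' (inner except ValueError) → 'H' (outer except ValueError) → 'M' (after the try/except). Output: AQHM

Answer: AQHM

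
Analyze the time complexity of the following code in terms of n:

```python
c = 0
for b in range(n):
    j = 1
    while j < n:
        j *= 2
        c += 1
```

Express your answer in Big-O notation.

Each loop level contributes: n × log n. Multiplying the contributions gives O(n log n).

Answer: O(n log n)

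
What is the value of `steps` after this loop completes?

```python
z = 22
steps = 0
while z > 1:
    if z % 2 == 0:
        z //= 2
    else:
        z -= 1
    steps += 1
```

Steps to reduce 22 to 1
`steps` takes the values: 0 → 1 → 2 → 3 → 4 → 5 → 6

Answer: 6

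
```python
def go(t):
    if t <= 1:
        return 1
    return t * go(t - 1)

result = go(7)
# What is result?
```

go(7) = 7 * 6 * 5 * 4 * 3 * 2 * 1 = 5040

Answer: 5040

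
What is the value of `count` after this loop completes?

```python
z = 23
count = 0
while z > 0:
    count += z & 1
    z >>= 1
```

Count set bits in 23 (binary: 0b10111)
`count` takes the values: 0 → 1 → 2 → 3 → 4

Answer: 4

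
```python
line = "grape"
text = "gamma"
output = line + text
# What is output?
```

Trace:
`line = "grape"` → line = 'grape'
`text = "gamma"` → text = 'gamma'
`output = line + text` → output = 'grapegamma'
So output = 'grapegamma'

Answer: 'grapegamma'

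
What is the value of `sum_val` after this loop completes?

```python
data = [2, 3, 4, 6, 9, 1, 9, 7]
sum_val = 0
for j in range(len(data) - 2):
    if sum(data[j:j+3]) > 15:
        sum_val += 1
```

Count windows with sum > 15
`sum_val` takes the values: 0 → 1 → 2 → 3 → 4

Answer: 4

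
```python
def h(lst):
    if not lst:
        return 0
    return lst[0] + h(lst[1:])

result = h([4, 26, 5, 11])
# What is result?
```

4 + 26 + 5 + 11 + 0 = 46

Answer: 46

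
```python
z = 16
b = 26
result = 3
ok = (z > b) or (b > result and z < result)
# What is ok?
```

Trace:
`z = 16` → z = 16
`b = 26` → b = 26
`result = 3` → result = 3
`ok = (z > b) or (b > result and z < result)` → ok = False
So ok = False

Answer: False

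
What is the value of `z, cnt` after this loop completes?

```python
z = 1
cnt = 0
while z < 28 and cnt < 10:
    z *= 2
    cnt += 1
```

Double until >= 28 or 10 iterations
`z, cnt` takes the values: (1, 0) → (2, 0) → (2, 1) → (4, 1) → (4, 2) → (8, 2) → (8, 3) → (16, 3) → (16, 4) → (32, 4) → (32, 5)

Answer: 32, 5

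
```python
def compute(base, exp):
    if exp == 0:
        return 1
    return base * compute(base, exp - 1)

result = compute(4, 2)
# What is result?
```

compute(4, 2) = 4 * 4 = 16

Answer: 16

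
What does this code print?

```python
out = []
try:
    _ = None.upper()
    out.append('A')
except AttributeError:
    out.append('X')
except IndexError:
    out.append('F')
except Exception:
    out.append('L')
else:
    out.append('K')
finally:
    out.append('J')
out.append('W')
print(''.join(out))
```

Execution trace: 'X' (except AttributeError) → 'J' (finally) → 'W' (after the try/except). Output: XJW

Answer: XJW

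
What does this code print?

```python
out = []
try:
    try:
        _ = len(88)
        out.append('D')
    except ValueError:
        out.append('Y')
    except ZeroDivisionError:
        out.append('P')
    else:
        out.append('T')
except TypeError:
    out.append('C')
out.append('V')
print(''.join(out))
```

Execution trace: 'C' (outer except TypeError) → 'V' (after the try/except). Output: CV

Answer: CV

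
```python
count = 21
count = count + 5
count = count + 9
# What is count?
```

Trace:
`count = 21` → count = 21
`count = count + 5` → count = 26
`count = count + 9` → count = 35
So count = 35

Answer: 35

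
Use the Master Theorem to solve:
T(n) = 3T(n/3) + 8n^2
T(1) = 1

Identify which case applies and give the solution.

a=3, b=3, f(n)=8n^2. log_3(3) = 1. Since c=2 > 1 and the regularity condition holds (3(n/3)^2 = (3/3^2)n^2 with 3/3^2 < 1), Case 3 applies: T(n) = Θ(f(n)) = O(n^2).

Answer: O(n^2) - Case 3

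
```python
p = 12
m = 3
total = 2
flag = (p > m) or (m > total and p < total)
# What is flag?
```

Trace:
`p = 12` → p = 12
`m = 3` → m = 3
`total = 2` → total = 2
`flag = (p > m) or (m > total and p < total)` → flag = True
So flag = True

Answer: True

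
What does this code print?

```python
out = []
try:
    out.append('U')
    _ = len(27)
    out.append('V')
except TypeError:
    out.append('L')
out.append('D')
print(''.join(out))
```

Execution trace: 'U' (try body) → 'L' (except TypeError) → 'D' (after the try/except). Output: ULD

Answer: ULD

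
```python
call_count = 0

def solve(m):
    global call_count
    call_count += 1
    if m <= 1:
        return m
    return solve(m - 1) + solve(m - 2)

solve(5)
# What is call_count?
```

Calls(m) = 1 + Calls(m-1) + Calls(m-2); Calls(0)=Calls(1)=1. For m=5 this gives 15.

Answer: 15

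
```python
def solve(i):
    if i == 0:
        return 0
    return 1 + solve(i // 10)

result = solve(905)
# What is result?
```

Count of digits of 905: 3

Answer: 3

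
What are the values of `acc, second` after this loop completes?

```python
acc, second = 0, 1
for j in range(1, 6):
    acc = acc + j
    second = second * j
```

Sum and factorial of 1 to 5
`acc, second` takes the values: (0, 1) → (1, 1) → (3, 1) → (3, 2) → (6, 2) → (6, 6) → (10, 6) → (10, 24) → (15, 24) → (15, 120)

Answer: 15, 120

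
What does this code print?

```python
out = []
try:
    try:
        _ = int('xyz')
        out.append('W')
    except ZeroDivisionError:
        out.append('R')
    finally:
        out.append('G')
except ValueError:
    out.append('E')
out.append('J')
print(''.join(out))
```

Execution trace: 'G' (inner finally) → 'E' (outer except ValueError) → 'J' (after the try/except). Output: GEJ

Answer: GEJ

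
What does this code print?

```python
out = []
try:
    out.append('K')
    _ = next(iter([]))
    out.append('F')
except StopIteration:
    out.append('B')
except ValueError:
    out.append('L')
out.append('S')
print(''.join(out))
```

Execution trace: 'K' (try body) → 'B' (except StopIteration) → 'S' (after the try/except). Output: KBS

Answer: KBS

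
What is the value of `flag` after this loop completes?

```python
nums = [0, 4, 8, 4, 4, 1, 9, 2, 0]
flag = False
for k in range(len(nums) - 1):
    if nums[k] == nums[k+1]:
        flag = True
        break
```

Check consecutive duplicates in [0, 4, 8, 4, 4, 1, 9, 2, 0]
`flag` takes the values: False → True

Answer: True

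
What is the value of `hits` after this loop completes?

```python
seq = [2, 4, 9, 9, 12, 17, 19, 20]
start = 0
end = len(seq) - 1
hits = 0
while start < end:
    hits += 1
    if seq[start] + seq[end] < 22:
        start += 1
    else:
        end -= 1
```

Steps to find pair summing to 22
`hits` takes the values: 0 → 1 → 2 → 3 → 4 → 5 → 6 → 7

Answer: 7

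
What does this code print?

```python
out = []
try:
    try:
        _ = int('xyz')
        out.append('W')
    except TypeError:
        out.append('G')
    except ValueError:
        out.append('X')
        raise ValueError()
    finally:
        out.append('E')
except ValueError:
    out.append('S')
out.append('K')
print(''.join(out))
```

Execution trace: 'X' (inner except ValueError) → 'E' (inner finally) → 'S' (outer except ValueError) → 'K' (after the try/except). Output: XESK

Answer: XESK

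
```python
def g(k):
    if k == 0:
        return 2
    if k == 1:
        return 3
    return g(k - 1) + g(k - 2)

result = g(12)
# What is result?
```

Build up from base cases: g(0)=2, g(1)=3, g(2)=5, g(3)=8, g(4)=13, g(5)=21, g(6)=34, ..., g(12)=610

Answer: 610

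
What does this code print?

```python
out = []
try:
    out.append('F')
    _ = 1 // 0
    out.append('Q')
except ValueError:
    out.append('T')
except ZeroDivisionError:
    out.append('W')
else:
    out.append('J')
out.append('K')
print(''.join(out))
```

Execution trace: 'F' (try body) → 'W' (except ZeroDivisionError) → 'K' (after the try/except). Output: FWK

Answer: FWK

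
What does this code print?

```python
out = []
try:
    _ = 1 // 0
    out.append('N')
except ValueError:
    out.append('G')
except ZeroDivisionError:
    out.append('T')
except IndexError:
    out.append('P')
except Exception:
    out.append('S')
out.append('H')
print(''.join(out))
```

Execution trace: 'T' (except ZeroDivisionError) → 'H' (after the try/except). Output: TH

Answer: TH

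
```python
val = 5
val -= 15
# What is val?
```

Trace:
`val = 5` → val = 5
`val -= 15` → val = -10
So val = -10

Answer: -10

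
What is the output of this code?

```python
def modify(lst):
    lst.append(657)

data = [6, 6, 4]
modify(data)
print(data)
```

Key concept: function modifies passed list.
Step by step:
`data = [6, 6, 4]` → data = [6, 6, 4]
`modify(data)` → data = [6, 6, 4, 657]
`print(data)` → prints [6, 6, 4, 657]

Answer: [6, 6, 4, 657]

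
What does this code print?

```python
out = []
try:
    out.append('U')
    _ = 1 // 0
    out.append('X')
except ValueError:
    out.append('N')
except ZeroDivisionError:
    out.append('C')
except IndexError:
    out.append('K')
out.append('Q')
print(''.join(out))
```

Execution trace: 'U' (try body) → 'C' (except ZeroDivisionError) → 'Q' (after the try/except). Output: UCQ

Answer: UCQ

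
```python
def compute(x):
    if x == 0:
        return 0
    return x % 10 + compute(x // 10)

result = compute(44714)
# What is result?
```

Sum of digits of 44714: 4 + 1 + 7 + 4 + 4 = 20

Answer: 20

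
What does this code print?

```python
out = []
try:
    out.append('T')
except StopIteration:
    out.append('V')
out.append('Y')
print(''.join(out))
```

Execution trace: 'T' (try body, no exception) → 'Y' (after the try/except). Output: TY

Answer: TY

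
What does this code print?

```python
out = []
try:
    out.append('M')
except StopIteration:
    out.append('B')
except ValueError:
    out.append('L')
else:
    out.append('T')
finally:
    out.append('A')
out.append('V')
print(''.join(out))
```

Execution trace: 'M' (try body, no exception) → 'T' (else) → 'A' (finally) → 'V' (after the try/except). Output: MTAV

Answer: MTAV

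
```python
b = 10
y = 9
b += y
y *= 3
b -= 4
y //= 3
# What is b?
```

Trace:
`b = 10` → b = 10
`y = 9` → y = 9
`b += y` → b = 19
`y *= 3` → y = 27
`b -= 4` → b = 15
`y //= 3` → y = 9
So b = 15

Answer: 15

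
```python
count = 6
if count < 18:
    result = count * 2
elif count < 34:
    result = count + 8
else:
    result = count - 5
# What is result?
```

Trace:
`count = 6` → count = 6
`if count < 18: ...` → count < 18 is True → result = 12
So result = 12

Answer: 12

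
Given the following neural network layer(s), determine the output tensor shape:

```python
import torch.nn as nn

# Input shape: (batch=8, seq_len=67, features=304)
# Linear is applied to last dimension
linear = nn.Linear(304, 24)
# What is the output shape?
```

Input: (8, 67, 304) -> Output: (8, 67, 24)

Answer: (8, 67, 24)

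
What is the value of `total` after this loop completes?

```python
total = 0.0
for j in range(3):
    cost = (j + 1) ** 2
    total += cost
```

Sum of squared losses 1² + 2² + ... + 3²
`total` takes the values: 0.0 → 1.0 → 5.0 → 14.0

Answer: 14.0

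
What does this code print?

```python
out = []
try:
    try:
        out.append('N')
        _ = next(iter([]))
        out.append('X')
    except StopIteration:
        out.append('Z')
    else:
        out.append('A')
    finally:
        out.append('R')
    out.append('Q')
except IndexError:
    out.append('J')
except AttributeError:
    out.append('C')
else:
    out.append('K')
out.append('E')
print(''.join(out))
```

Execution trace: 'N' (inner try body) → 'Z' (inner except StopIteration) → 'R' (inner finally) → 'Q' (try body, no exception) → 'K' (else) → 'E' (after the try/except). Output: NZRQKE

Answer: NZRQKE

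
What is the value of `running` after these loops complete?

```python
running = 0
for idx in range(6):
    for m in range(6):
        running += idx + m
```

Sum of all idx+m for idx,m in 6x6
`running` takes the values: 0 → 1 → 3 → 6 → 10 → 15 → 16 → 18 → 21 → 25 → 30 → 36 → 38 → 41 → 45 → 50 → 56 → 63 → 66 → 70 → 75 → 81 → 88 → 96 → 100 → 105 → 111 → 118 → 126 → 135 → 140 → 146 → 153 → 161 → 170 → 180

Answer: 180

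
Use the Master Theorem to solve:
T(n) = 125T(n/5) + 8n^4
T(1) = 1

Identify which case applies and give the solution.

a=125, b=5, f(n)=8n^4. log_5(125) = 3. Since c=4 > 3 and the regularity condition holds (125(n/5)^4 = (125/5^4)n^4 with 125/5^4 < 1), Case 3 applies: T(n) = Θ(f(n)) = O(n^4).

Answer: O(n^4) - Case 3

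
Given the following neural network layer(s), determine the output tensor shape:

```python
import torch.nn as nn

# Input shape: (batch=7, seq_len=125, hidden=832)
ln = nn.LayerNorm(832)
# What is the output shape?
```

Input: (7, 125, 832) -> Output: (7, 125, 832)

Answer: (7, 125, 832)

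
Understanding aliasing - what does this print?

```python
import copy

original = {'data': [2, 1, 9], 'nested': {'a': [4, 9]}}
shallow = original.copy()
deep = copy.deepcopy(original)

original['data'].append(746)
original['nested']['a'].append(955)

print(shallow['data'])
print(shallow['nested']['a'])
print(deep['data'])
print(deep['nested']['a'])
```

Key concept: comparing shallow vs deep copy.
Step by step:
`original = {'data': [2, 1, 9], 'nested': {'a': [4, 9]}}` → original = {'data': [2, 1, 9], 'nested': {'a': [4, 9]}}
`shallow = original.copy()` → shallow = {'data': [2, 1, 9], 'nested': {'a': [4, 9]}}
`deep = copy.deepcopy(original)` → deep = {'data': [2, 1, 9], 'nested': {'a': [4, 9]}}
`original['data'].append(746)` → original = {'data': [2, 1, 9, 746], 'nested': {'a': [4, 9]}}; shallow = {'data': [2, 1, 9, 746], 'nested': {'a': [4, 9]}}
`original['nested']['a'].append(955)` → original = {'data': [2, 1, 9, 746], 'nested': {'a': [4, 9, 955]}}; shallow = {'data': [2, 1, 9, 746], 'nested': {'a': [4, 9, 955]}}
`print(shallow['data'])` → prints [2, 1, 9, 746]
`print(shallow['nested']['a'])` → prints [4, 9, 955]
`print(deep['data'])` → prints [2, 1, 9]
`print(deep['nested']['a'])` → prints [4, 9]

Answer:
[2, 1, 9, 746]
[4, 9, 955]
[2, 1, 9]
[4, 9]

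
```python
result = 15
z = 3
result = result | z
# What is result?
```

Trace:
`result = 15` → result = 15
`z = 3` → z = 3
`result = result | z` → result = 15
So result = 15

Answer: 15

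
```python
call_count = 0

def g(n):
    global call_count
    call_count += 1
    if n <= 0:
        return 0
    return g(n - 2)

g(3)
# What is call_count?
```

Linear recursion stepping by 2: 3 calls from n=3 down to ≤0.

Answer: 3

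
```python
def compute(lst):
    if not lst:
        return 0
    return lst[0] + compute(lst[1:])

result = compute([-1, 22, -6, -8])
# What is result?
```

(-1) + 22 + (-6) + (-8) + 0 = 7

Answer: 7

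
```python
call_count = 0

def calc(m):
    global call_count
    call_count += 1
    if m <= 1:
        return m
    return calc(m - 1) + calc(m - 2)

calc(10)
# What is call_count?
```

Calls(m) = 1 + Calls(m-1) + Calls(m-2); Calls(0)=Calls(1)=1. For m=10 this gives 177.

Answer: 177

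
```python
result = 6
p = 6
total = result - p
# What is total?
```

Trace:
`result = 6` → result = 6
`p = 6` → p = 6
`total = result - p` → total = 0
So total = 0

Answer: 0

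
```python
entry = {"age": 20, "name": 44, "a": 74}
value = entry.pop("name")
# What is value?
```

Trace:
`entry = {"age": 20, "name": 44, "a": 74}` → entry = {'age': 20, 'name': 44, 'a': 74}
`value = entry.pop("name")` → entry = {'age': 20, 'a': 74}; value = 44
So value = 44

Answer: 44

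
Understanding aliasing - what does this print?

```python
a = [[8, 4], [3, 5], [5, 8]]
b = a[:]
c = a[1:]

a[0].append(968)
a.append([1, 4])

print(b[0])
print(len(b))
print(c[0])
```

Key concept: slice with nested mutation.
Step by step:
`a = [[8, 4], [3, 5], [5, 8]]` → a = [[8, 4], [3, 5], [5, 8]]
`b = a[:]` → b = [[8, 4], [3, 5], [5, 8]]
`c = a[1:]` → c = [[3, 5], [5, 8]]
`a[0].append(968)` → a = [[8, 4, 968], [3, 5], [5, 8]]; b = [[8, 4, 968], [3, 5], [5, 8]]
`a.append([1, 4])` → a = [[8, 4, 968], [3, 5], [5, 8], [1, 4]]
`print(b[0])` → prints [8, 4, 968]
`print(len(b))` → prints 3
`print(c[0])` → prints [3, 5]

Answer:
[8, 4, 968]
3
[3, 5]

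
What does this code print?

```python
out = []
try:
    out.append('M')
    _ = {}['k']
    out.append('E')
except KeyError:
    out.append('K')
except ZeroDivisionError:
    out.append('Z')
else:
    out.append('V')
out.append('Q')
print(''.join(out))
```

Execution trace: 'M' (try body) → 'K' (except KeyError) → 'Q' (after the try/except). Output: MKQ

Answer: MKQ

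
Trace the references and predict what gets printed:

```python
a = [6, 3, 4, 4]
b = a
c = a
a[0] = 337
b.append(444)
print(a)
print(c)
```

Key concept: multiple aliases.
Step by step:
`a = [6, 3, 4, 4]` → a = [6, 3, 4, 4]
`b = a` → b = [6, 3, 4, 4] (same object as a)
`c = a` → c = [6, 3, 4, 4] (same object as a, b)
`a[0] = 337` → a = [337, 3, 4, 4] (same object as b, c); b = [337, 3, 4, 4] (same object as a, c); c = [337, 3, 4, 4] (same object as a, b)
`b.append(444)` → a = [337, 3, 4, 4, 444] (same object as b, c); b = [337, 3, 4, 4, 444] (same object as a, c); c = [337, 3, 4, 4, 444] (same object as a, b)
`print(a)` → prints [337, 3, 4, 4, 444]
`print(c)` → prints [337, 3, 4, 4, 444]

Answer:
[337, 3, 4, 4, 444]
[337, 3, 4, 4, 444]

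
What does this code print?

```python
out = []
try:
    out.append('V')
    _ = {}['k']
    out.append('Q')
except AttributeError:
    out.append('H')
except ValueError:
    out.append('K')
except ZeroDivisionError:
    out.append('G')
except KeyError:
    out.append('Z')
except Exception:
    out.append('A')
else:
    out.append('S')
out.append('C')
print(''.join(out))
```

Execution trace: 'V' (try body) → 'Z' (except KeyError) → 'C' (after the try/except). Output: VZC

Answer: VZC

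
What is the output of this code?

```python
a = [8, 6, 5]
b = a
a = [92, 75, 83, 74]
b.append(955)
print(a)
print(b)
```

Key concept: rebinding vs mutation: a is rebound to a new list, b still points at the original.
Step by step:
`a = [8, 6, 5]` → a = [8, 6, 5]
`b = a` → b = [8, 6, 5] (same object as a)
`a = [92, 75, 83, 74]` → a = [92, 75, 83, 74]
`b.append(955)` → b = [8, 6, 5, 955]
`print(a)` → prints [92, 75, 83, 74]
`print(b)` → prints [8, 6, 5, 955]

Answer:
[92, 75, 83, 74]
[8, 6, 5, 955]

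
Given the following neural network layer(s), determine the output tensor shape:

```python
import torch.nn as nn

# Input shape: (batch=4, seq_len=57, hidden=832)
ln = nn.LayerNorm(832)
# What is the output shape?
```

Input: (4, 57, 832) -> Output: (4, 57, 832)

Answer: (4, 57, 832)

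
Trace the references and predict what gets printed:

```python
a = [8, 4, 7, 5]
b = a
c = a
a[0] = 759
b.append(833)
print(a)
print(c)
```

Key concept: multiple aliases.
Step by step:
`a = [8, 4, 7, 5]` → a = [8, 4, 7, 5]
`b = a` → b = [8, 4, 7, 5] (same object as a)
`c = a` → c = [8, 4, 7, 5] (same object as a, b)
`a[0] = 759` → a = [759, 4, 7, 5] (same object as b, c); b = [759, 4, 7, 5] (same object as a, c); c = [759, 4, 7, 5] (same object as a, b)
`b.append(833)` → a = [759, 4, 7, 5, 833] (same object as b, c); b = [759, 4, 7, 5, 833] (same object as a, c); c = [759, 4, 7, 5, 833] (same object as a, b)
`print(a)` → prints [759, 4, 7, 5, 833]
`print(c)` → prints [759, 4, 7, 5, 833]

Answer:
[759, 4, 7, 5, 833]
[759, 4, 7, 5, 833]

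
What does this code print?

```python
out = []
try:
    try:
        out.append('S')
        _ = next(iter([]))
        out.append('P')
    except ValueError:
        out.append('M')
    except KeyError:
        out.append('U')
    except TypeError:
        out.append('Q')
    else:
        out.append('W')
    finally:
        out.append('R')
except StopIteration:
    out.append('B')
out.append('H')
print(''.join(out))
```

Execution trace: 'S' (try body) → 'R' (finally) → 'B' (outer except StopIteration) → 'H' (after the try/except). Output: SRBH

Answer: SRBH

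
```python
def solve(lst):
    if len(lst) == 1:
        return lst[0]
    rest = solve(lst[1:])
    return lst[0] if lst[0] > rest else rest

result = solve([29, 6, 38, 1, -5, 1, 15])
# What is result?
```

Recursive max over [29, 6, 38, 1, -5, 1, 15] = 38

Answer: 38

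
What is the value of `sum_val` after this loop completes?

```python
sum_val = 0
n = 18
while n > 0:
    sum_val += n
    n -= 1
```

Sum 18 down to 1
`sum_val` takes the values: 0 → 18 → 35 → 51 → 66 → 80 → 93 → 105 → 116 → 126 → 135 → 143 → 150 → 156 → 161 → 165 → 168 → 170 → 171

Answer: 171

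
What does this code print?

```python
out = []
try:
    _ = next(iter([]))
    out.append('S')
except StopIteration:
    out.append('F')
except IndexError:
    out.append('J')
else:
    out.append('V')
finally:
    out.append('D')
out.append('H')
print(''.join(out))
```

Execution trace: 'F' (except StopIteration) → 'D' (finally) → 'H' (after the try/except). Output: FDH

Answer: FDH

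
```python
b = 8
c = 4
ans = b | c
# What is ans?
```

Trace:
`b = 8` → b = 8
`c = 4` → c = 4
`ans = b | c` → ans = 12
So ans = 12

Answer: 12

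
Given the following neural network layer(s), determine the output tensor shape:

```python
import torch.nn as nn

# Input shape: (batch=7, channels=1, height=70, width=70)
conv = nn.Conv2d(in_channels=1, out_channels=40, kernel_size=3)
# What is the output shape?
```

Input: (7, 1, 70, 70) -> Output: (7, 40, 68, 68)

Answer: (7, 40, 68, 68)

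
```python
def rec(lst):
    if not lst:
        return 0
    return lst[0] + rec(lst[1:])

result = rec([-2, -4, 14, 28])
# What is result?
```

(-2) + (-4) + 14 + 28 + 0 = 36

Answer: 36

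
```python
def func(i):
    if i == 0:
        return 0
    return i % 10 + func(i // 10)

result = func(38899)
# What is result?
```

Sum of digits of 38899: 9 + 9 + 8 + 8 + 3 = 37

Answer: 37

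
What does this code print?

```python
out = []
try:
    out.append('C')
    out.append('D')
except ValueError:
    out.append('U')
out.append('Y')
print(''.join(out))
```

Execution trace: 'C' (try body) → 'D' (try body, no exception) → 'Y' (after the try/except). Output: CDY

Answer: CDY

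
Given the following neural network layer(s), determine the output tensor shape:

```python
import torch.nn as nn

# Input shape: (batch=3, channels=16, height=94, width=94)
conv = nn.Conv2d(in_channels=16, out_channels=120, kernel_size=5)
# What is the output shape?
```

Input: (3, 16, 94, 94) -> Output: (3, 120, 90, 90)

Answer: (3, 120, 90, 90)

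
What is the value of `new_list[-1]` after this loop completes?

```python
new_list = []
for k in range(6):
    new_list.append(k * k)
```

Last element of squares 0 to 5
`new_list` takes the values: [] → [0] → [0, 1] → [0, 1, 4] → [0, 1, 4, 9] → [0, 1, 4, 9, 16] → [0, 1, 4, 9, 16, 25]
So `new_list[-1]` = 25

Answer: 25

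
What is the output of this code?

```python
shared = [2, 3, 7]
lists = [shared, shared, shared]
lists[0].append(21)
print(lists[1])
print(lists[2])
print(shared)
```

Key concept: list of same reference.
Step by step:
`shared = [2, 3, 7]` → shared = [2, 3, 7]
`lists = [shared, shared, shared]` → lists = [[2, 3, 7], [2, 3, 7], [2, 3, 7]]
`lists[0].append(21)` → shared = [2, 3, 7, 21]; lists = [[2, 3, 7, 21], [2, 3, 7, 21], [2, 3, 7, 21]]
`print(lists[1])` → prints [2, 3, 7, 21]
`print(lists[2])` → prints [2, 3, 7, 21]
`print(shared)` → prints [2, 3, 7, 21]

Answer:
[2, 3, 7, 21]
[2, 3, 7, 21]
[2, 3, 7, 21]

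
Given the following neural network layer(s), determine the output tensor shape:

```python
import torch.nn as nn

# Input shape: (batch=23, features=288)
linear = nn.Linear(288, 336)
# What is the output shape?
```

Input: (23, 288) -> Output: (23, 336)

Answer: (23, 336)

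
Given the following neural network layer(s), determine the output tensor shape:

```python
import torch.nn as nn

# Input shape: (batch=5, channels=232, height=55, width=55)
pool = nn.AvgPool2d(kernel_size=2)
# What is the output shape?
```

Input: (5, 232, 55, 55) -> Output: (5, 232, 27, 27)

Answer: (5, 232, 27, 27)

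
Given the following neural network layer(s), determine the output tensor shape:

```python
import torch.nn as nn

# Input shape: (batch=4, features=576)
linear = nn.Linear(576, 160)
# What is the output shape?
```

Input: (4, 576) -> Output: (4, 160)

Answer: (4, 160)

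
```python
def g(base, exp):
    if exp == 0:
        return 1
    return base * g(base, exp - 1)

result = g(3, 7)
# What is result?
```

g(3, 7) = 3 * 3 * 3 * 3 * 3 * 3 * 3 = 2187

Answer: 2187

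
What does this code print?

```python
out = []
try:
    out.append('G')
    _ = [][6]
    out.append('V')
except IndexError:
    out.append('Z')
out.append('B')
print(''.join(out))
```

Execution trace: 'G' (try body) → 'Z' (except IndexError) → 'B' (after the try/except). Output: GZB

Answer: GZB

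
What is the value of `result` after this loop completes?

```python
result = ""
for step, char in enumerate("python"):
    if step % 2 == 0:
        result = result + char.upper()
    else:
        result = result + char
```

Uppercase even positions in 'python'
`result` takes the values: "" → "P" → "Py" → "PyT" → "PyTh" → "PyThO" → "PyThOn"

Answer: "PyThOn"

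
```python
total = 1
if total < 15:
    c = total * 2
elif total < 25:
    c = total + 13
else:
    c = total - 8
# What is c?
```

Trace:
`total = 1` → total = 1
`if total < 15: ...` → total < 15 is True → c = 2
So c = 2

Answer: 2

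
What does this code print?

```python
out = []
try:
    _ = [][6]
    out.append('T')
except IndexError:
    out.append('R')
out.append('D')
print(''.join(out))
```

Execution trace: 'R' (except IndexError) → 'D' (after the try/except). Output: RD

Answer: RD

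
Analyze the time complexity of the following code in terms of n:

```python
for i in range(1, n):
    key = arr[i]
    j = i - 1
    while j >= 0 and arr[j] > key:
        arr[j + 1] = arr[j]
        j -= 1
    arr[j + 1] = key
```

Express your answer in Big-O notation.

This is Insertion sort. Time complexity: O(n²).

Answer: O(n²)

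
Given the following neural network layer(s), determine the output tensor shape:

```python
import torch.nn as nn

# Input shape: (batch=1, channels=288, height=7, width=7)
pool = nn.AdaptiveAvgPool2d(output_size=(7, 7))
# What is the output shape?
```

Input: (1, 288, 7, 7) -> Output: (1, 288, 7, 7)

Answer: (1, 288, 7, 7)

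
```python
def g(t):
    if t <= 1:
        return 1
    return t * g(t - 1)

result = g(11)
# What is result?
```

g(11) = 11 * 10 * 9 * 8 * 7 * 6 * 5 * 4 * 3 * 2 * 1 = 39916800

Answer: 39916800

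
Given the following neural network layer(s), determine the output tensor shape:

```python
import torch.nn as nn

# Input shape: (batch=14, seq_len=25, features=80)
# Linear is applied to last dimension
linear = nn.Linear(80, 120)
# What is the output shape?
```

Input: (14, 25, 80) -> Output: (14, 25, 120)

Answer: (14, 25, 120)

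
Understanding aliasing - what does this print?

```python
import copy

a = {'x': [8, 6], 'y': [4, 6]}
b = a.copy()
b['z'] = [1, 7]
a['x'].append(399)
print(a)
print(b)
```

Key concept: shallow copy of dict with mutable values.
Step by step:
`a = {'x': [8, 6], 'y': [4, 6]}` → a = {'x': [8, 6], 'y': [4, 6]}
`b = a.copy()` → b = {'x': [8, 6], 'y': [4, 6]}
`b['z'] = [1, 7]` → b = {'x': [8, 6], 'y': [4, 6], 'z': [1, 7]}
`a['x'].append(399)` → a = {'x': [8, 6, 399], 'y': [4, 6]}; b = {'x': [8, 6, 399], 'y': [4, 6], 'z': [1, 7]}
`print(a)` → prints {'x': [8, 6, 399], 'y': [4, 6]}
`print(b)` → prints {'x': [8, 6, 399], 'y': [4, 6], 'z': [1, 7]}

Answer:
{'x': [8, 6, 399], 'y': [4, 6]}
{'x': [8, 6, 399], 'y': [4, 6], 'z': [1, 7]}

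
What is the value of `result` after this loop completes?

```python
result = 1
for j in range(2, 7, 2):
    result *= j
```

Product of even numbers 2 to 6
`result` takes the values: 1 → 2 → 8 → 48

Answer: 48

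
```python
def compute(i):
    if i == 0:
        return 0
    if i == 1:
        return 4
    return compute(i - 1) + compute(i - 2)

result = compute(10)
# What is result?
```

Build up from base cases: compute(0)=0, compute(1)=4, compute(2)=4, compute(3)=8, compute(4)=12, compute(5)=20, compute(6)=32, ..., compute(10)=220

Answer: 220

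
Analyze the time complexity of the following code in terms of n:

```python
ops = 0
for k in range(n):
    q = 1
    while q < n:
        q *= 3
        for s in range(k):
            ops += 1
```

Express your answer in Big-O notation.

Each loop level contributes: n × log n × n. Multiplying the contributions gives O(n^2 log n).

Answer: O(n^2 log n)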